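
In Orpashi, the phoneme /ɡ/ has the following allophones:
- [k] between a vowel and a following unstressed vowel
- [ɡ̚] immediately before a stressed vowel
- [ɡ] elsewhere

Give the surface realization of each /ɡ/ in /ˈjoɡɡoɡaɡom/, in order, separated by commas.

[ɡ], [ɡ], [k], [k]

Occurrence 1 (position 3): no conditioning environment matches → elsewhere allophone [ɡ].
Occurrence 2 (position 4): no conditioning environment matches → elsewhere allophone [ɡ].
Occurrence 3 (position 6): between a vowel and a following unstressed vowel → [k].
Occurrence 4 (position 8): between a vowel and a following unstressed vowel → [k].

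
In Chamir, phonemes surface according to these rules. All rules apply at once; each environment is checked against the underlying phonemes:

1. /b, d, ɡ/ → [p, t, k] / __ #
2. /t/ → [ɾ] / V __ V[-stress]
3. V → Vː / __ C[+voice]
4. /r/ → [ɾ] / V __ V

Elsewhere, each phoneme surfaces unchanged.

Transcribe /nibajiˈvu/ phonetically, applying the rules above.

[niːbaːjiːˈvu]

/n/ (word-initial): no rule targets it → [n].
/i/ (between /n/ and /b/) occurs before a voiced consonant → [iː] by rule 3.
/b/ (between /i/ and /a/) is in the target of rule 1 but the environment (word-finally) is not met → [b].
/a/ (between /b/ and /j/) occurs before a voiced consonant → [aː] by rule 3.
/j/ (between /a/ and /i/) is unaffected → [j].
Rule 3 applies to /i/ (between /j/ and /v/: before a voiced consonant) → [iː].
/v/ (between /i/ and /u/) is unaffected → [v].
/u/ (word-final) is in the target of rule 3 but the environment (before a voiced consonant) is not met → [u].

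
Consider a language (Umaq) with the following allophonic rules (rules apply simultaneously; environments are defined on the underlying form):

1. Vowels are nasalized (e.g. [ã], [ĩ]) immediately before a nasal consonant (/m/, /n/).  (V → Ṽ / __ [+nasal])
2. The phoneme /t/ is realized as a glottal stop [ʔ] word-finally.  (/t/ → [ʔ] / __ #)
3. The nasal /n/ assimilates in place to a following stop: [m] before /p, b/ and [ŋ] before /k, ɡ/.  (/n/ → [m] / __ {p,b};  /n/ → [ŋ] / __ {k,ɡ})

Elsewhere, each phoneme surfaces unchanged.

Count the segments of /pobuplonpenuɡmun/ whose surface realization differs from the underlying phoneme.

Segments that undergo a rule: /o/ → [õ] (rule 1); /n/ → [m] (rule 3); /e/ → [ẽ] (rule 1); /u/ → [ũ] (rule 1).
All other segments surface unchanged.

4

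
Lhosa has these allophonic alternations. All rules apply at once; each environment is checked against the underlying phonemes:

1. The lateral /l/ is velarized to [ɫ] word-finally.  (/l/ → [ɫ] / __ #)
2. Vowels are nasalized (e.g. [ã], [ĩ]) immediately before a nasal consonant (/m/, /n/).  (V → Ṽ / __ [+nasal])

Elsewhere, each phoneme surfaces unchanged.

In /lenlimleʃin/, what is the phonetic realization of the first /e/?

Rule 2 applies to /e/ (between /l/ and /n/: before a nasal consonant) → [ẽ].

[ẽ]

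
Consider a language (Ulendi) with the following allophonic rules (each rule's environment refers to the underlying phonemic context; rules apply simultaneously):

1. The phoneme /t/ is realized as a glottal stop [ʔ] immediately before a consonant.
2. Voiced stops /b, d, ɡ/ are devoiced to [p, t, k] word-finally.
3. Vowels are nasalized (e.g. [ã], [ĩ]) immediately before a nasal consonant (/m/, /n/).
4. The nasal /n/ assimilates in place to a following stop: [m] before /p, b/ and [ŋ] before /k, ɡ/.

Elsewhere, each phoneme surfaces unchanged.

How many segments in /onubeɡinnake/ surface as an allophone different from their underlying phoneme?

2

Segments that undergo a rule: /o/ → [õ] (rule 3); /i/ → [ĩ] (rule 3).
All other segments surface unchanged.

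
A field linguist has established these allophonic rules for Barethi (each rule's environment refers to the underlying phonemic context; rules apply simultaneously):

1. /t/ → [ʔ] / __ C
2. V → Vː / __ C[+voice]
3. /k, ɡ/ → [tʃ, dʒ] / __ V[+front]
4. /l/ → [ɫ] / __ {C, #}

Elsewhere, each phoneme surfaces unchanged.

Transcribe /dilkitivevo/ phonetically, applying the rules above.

[diːɫtʃitiːveːvo]

/d/ (word-initial) is unaffected → [d].
/i/ meets the environment for rule 2 (before a voiced consonant) → [iː].
/l/ — between /i/ and /k/, word-finally or immediately before a consonant — surfaces as [ɫ] (rule 4).
/k/ — between /l/ and /i/, before a front vowel — surfaces as [tʃ] (rule 3).
/i/ (between /k/ and /t/) fails the environment for rule 2, so it stays [i].
/t/ (between /i/ and /i/): rule 1 targets it, but not immediately before a consonant → unchanged [t].
Rule 2 applies to /i/ (between /t/ and /v/: before a voiced consonant) → [iː].
/v/ (between /i/ and /e/) is unaffected → [v].
/e/ (between /v/ and /v/): before a voiced consonant, so rule 2 applies → [eː].
/v/ — not in any rule's target class → [v].
/o/ (word-final) is in the target of rule 2 but the environment (before a voiced consonant) is not met → [o].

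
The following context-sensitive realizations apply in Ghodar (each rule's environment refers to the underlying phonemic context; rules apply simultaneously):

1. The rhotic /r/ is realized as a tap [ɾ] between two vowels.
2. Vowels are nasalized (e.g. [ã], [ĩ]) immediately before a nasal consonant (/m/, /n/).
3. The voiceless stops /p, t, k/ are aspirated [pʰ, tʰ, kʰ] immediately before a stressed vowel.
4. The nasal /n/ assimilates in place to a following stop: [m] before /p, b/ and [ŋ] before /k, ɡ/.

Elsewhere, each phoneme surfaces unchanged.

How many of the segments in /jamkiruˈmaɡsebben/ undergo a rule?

4

Segments that undergo a rule: /a/ → [ã] (rule 2); /r/ → [ɾ] (rule 1); /u/ → [ũ] (rule 2); /e/ → [ẽ] (rule 2).
All other segments surface unchanged.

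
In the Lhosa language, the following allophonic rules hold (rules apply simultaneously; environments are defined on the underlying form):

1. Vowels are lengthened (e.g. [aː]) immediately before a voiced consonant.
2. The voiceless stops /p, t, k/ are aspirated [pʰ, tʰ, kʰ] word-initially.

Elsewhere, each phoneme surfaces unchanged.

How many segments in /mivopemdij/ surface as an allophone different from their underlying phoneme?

Segments that undergo a rule: /i/ → [iː] (rule 1); /e/ → [eː] (rule 1); /i/ → [iː] (rule 1).
All other segments surface unchanged.

3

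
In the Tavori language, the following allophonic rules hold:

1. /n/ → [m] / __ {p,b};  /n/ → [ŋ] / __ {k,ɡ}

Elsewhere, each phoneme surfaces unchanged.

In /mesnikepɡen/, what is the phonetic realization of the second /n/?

/n/ (word-final) fails the environment for rule 1, so it stays [n].

[n]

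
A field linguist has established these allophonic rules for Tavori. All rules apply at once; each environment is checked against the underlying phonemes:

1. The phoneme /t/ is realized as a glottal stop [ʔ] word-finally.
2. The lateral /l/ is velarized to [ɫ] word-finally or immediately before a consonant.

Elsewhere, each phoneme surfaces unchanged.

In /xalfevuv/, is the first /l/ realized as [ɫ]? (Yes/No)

Yes

/l/ — between /a/ and /f/, word-finally or immediately before a consonant — surfaces as [ɫ] (rule 2).
The actual realization is [ɫ], which matches [ɫ].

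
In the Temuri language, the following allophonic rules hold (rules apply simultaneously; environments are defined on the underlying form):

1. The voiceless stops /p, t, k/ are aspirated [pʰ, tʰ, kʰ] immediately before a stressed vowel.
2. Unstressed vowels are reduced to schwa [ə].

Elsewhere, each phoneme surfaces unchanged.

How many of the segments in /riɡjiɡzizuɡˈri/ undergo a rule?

4

Segments that undergo a rule: /i/ → [ə] (rule 2); /i/ → [ə] (rule 2); /i/ → [ə] (rule 2); /u/ → [ə] (rule 2).
All other segments surface unchanged.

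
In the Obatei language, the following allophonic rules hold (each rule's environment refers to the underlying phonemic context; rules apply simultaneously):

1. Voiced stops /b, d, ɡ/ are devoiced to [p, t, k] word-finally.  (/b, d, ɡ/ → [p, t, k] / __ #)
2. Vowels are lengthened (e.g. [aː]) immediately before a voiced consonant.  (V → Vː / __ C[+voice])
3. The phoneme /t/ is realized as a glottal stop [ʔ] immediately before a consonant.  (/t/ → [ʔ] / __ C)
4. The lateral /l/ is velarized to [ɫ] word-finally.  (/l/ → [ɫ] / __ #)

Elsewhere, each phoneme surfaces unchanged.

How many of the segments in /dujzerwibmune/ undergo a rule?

Segments that undergo a rule: /u/ → [uː] (rule 2); /e/ → [eː] (rule 2); /i/ → [iː] (rule 2); /u/ → [uː] (rule 2).
All other segments surface unchanged.

4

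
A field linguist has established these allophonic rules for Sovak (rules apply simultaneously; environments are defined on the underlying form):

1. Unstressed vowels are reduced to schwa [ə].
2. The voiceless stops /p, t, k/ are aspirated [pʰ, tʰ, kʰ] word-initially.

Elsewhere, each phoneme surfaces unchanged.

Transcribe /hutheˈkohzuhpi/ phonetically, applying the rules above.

[həthəˈkohzəhpə]

/h/ stays [h].
/u/ meets the environment for rule 1 (in an unstressed syllable) → [ə].
/t/ (between /u/ and /h/) fails the environment for rule 2, so it stays [t].
/h/ (between /t/ and /e/) is unaffected → [h].
/e/ (between /h/ and /k/) occurs in an unstressed syllable → [ə] by rule 1.
/k/ (between /e/ and /o/) is in the target of rule 2 but the environment (word-initially) is not met → [k].
/o/ (between /k/ and /h/) is in the target of rule 1 but the environment (in an unstressed syllable) is not met → [o].
/h/ (between /o/ and /z/): no rule targets it → [h].
/z/ (between /h/ and /u/): no rule targets it → [z].
Rule 1 applies to /u/ (between /z/ and /h/: in an unstressed syllable) → [ə].
/h/ (between /u/ and /p/): no rule targets it → [h].
/p/ — between /h/ and /i/; rule 2 does not apply here → [p].
/i/ meets the environment for rule 1 (in an unstressed syllable) → [ə].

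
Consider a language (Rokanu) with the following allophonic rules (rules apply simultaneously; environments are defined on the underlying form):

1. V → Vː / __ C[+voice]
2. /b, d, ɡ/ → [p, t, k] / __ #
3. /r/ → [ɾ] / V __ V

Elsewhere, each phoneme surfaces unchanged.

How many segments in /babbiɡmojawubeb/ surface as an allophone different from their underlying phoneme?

7

Segments that undergo a rule: /a/ → [aː] (rule 1); /i/ → [iː] (rule 1); /o/ → [oː] (rule 1); /a/ → [aː] (rule 1); /u/ → [uː] (rule 1); /e/ → [eː] (rule 1); /b/ → [p] (rule 2).
All other segments surface unchanged.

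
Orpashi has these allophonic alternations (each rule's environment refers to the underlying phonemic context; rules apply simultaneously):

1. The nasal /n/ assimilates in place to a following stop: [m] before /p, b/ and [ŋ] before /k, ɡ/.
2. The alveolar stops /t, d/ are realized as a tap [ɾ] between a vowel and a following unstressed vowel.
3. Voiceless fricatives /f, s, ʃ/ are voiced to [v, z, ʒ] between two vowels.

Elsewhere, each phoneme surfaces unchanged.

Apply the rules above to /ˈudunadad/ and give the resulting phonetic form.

/u/ (word-initial): no rule targets it → [u].
/d/ meets the environment for rule 2 (between a vowel and a following unstressed vowel) → [ɾ].
/u/ (between /d/ and /n/): no rule targets it → [u].
/n/ (between /u/ and /a/): rule 1 targets it, but not before a labial or velar stop → unchanged [n].
/a/ stays [a].
/d/ meets the environment for rule 2 (between a vowel and a following unstressed vowel) → [ɾ].
/a/ (between /d/ and /d/) is unaffected → [a].
/d/ (word-final) fails the environment for rule 2, so it stays [d].

[ˈuɾunaɾad]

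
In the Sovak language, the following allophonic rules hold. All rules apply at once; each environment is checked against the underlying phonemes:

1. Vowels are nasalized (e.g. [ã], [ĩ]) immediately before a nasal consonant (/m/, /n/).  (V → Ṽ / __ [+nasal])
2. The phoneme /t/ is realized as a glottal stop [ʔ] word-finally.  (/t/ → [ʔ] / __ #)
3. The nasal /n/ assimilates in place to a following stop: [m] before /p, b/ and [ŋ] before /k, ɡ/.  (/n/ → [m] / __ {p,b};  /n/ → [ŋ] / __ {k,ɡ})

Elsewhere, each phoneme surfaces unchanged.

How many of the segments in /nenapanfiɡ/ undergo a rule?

Segments that undergo a rule: /e/ → [ẽ] (rule 1); /a/ → [ã] (rule 1).
All other segments surface unchanged.

2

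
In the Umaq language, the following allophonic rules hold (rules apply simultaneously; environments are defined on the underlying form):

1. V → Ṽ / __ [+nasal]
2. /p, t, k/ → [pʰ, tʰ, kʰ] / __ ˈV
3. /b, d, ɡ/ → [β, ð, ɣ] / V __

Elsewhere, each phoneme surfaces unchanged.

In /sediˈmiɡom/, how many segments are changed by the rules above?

4

Segments that undergo a rule: /d/ → [ð] (rule 3); /i/ → [ĩ] (rule 1); /ɡ/ → [ɣ] (rule 3); /o/ → [õ] (rule 1).
All other segments surface unchanged.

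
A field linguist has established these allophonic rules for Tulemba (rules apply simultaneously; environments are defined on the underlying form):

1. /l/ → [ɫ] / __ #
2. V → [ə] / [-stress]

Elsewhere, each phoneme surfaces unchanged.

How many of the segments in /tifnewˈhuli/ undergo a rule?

Segments that undergo a rule: /i/ → [ə] (rule 2); /e/ → [ə] (rule 2); /i/ → [ə] (rule 2).
All other segments surface unchanged.

3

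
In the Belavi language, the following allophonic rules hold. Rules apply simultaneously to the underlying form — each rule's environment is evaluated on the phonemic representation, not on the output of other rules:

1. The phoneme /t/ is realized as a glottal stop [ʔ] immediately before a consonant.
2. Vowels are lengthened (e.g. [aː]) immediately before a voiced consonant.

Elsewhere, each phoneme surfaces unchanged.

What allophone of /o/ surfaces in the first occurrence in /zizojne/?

Rule 2 applies to /o/ (between /z/ and /j/: before a voiced consonant) → [oː].

[oː]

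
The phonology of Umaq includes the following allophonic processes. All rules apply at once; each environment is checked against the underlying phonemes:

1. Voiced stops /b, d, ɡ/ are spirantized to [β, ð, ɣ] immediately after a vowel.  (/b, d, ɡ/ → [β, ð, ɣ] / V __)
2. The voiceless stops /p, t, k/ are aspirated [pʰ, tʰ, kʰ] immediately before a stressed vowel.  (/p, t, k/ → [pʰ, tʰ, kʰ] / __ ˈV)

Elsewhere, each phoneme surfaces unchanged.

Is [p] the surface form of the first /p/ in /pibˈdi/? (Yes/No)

/p/ (word-initial) is in the target of rule 2 but the environment (immediately before a stressed vowel) is not met → [p].
The actual realization is [p], which matches [p].

Yes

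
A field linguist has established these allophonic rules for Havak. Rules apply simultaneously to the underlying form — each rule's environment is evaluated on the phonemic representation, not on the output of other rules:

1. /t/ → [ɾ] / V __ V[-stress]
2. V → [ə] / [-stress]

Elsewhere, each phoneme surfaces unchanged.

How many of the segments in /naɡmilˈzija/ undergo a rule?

3

Segments that undergo a rule: /a/ → [ə] (rule 2); /i/ → [ə] (rule 2); /a/ → [ə] (rule 2).
All other segments surface unchanged.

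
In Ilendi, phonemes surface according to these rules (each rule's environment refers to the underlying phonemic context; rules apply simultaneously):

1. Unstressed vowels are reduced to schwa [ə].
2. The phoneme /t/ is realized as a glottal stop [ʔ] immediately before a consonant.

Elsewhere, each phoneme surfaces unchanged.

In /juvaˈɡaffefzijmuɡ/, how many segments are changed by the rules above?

5

Segments that undergo a rule: /u/ → [ə] (rule 1); /a/ → [ə] (rule 1); /e/ → [ə] (rule 1); /i/ → [ə] (rule 1); /u/ → [ə] (rule 1).
All other segments surface unchanged.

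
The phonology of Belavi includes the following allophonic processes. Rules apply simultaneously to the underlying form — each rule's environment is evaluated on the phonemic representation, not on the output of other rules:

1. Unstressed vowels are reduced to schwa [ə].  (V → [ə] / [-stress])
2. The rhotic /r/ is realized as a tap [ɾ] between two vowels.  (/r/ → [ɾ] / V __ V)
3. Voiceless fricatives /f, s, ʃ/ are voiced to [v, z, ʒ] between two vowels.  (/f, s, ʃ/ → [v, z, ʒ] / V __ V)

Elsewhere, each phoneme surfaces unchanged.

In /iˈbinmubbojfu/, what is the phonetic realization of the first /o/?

/o/ (between /b/ and /j/) occurs in an unstressed syllable → [ə] by rule 1.

[ə]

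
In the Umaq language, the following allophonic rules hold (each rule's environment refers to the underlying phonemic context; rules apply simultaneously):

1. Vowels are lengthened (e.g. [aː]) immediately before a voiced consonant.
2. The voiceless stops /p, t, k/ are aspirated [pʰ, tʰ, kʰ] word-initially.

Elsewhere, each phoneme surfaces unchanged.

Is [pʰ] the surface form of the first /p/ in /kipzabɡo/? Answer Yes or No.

No

/p/ (between /i/ and /z/): rule 2 targets it, but not word-initially → unchanged [p].
The actual realization is [p], not [pʰ].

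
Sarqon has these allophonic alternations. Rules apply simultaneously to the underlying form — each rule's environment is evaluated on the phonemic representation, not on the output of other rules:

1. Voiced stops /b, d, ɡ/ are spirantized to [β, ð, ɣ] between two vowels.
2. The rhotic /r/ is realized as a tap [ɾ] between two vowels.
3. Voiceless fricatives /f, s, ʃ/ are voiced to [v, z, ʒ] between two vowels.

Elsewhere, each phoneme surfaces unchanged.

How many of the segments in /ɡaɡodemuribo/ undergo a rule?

4

Segments that undergo a rule: /ɡ/ → [ɣ] (rule 1); /d/ → [ð] (rule 1); /r/ → [ɾ] (rule 2); /b/ → [β] (rule 1).
All other segments surface unchanged.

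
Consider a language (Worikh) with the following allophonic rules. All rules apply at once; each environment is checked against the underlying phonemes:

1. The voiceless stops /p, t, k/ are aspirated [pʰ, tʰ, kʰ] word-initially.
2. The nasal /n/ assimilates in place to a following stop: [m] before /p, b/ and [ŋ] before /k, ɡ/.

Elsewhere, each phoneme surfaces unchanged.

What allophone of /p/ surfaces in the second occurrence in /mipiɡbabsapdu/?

[p]

/p/ (between /a/ and /d/): rule 1 targets it, but not word-initially → unchanged [p].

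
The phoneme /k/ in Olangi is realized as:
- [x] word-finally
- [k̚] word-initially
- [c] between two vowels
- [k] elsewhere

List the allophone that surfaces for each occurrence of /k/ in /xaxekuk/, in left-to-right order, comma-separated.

[c], [x]

Occurrence 1 (position 5): between two vowels → [c].
Occurrence 2 (position 7): word-finally → [x].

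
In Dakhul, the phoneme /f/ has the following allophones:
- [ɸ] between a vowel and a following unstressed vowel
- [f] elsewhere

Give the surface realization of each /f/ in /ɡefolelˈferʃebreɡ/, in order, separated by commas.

Occurrence 1 (position 3): between a vowel and a following unstressed vowel → [ɸ].
Occurrence 2 (position 8): no conditioning environment matches → elsewhere allophone [f].

[ɸ], [f]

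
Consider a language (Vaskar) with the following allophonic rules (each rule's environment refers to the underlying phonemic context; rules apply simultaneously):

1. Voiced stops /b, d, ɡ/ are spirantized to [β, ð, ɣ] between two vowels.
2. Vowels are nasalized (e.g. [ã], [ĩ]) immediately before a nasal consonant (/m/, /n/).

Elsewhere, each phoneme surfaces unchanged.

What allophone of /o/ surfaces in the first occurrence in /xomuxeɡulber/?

/o/ meets the environment for rule 2 (before a nasal consonant) → [õ].

[õ]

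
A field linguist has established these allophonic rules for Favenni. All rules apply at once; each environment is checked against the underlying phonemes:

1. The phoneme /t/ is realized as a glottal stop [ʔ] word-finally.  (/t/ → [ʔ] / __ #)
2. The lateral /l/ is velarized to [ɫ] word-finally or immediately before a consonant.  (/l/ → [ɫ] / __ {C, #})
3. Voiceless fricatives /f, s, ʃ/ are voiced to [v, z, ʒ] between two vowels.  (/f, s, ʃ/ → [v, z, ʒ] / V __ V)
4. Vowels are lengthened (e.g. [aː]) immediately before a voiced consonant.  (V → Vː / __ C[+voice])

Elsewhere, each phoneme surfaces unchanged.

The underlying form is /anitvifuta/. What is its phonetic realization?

[aːnitvivuta]

Rule 4 applies to /a/ (word-initial: before a voiced consonant) → [aː].
/i/ (between /n/ and /t/) fails the environment for rule 4, so it stays [i].
/t/ (between /i/ and /v/) fails the environment for rule 1, so it stays [t].
/i/ (between /v/ and /f/) fails the environment for rule 4, so it stays [i].
Rule 3 applies to /f/ (between /i/ and /u/: between two vowels) → [v].
/u/ (between /f/ and /t/): rule 4 targets it, but not before a voiced consonant → unchanged [u].
/t/ (between /u/ and /a/): rule 1 targets it, but not word-finally → unchanged [t].
/a/ (word-final): rule 4 targets it, but not before a voiced consonant → unchanged [a].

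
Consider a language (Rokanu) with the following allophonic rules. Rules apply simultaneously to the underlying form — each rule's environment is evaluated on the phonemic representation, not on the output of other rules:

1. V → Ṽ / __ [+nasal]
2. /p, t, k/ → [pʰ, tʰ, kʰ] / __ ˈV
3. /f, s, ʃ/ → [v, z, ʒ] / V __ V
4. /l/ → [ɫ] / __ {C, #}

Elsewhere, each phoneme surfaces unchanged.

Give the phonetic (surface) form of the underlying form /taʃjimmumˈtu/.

[taʃjĩmmũmˈtʰu]

/t/ (word-initial) fails the environment for rule 2, so it stays [t].
/a/ (between /t/ and /ʃ/): rule 1 targets it, but not before a nasal consonant → unchanged [a].
/ʃ/ — between /a/ and /j/; rule 3 does not apply here → [ʃ].
/j/ (between /ʃ/ and /i/) is unaffected → [j].
/i/ (between /j/ and /m/) occurs before a nasal consonant → [ĩ] by rule 1.
/m/ (between /i/ and /m/) is unaffected → [m].
/m/ — not in any rule's target class → [m].
Rule 1 applies to /u/ (between /m/ and /m/: before a nasal consonant) → [ũ].
/m/ (between /u/ and /t/): no rule targets it → [m].
/t/ — between /m/ and /u/, immediately before a stressed vowel — surfaces as [tʰ] (rule 2).
/u/ (word-final) is in the target of rule 1 but the environment (before a nasal consonant) is not met → [u].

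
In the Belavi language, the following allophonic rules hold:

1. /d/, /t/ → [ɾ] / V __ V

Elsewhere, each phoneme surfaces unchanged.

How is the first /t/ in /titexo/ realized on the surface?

[t]

/t/ (word-initial) is in the target of rule 1 but the environment (between two vowels) is not met → [t].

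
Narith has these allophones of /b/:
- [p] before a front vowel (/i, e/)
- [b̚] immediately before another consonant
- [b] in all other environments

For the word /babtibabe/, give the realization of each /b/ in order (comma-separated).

[b], [b̚], [b], [p]

Occurrence 1 (position 1): no conditioning environment matches → elsewhere allophone [b].
Occurrence 2 (position 3): immediately before another consonant → [b̚].
Occurrence 3 (position 6): no conditioning environment matches → elsewhere allophone [b].
Occurrence 4 (position 8): before a front vowel (/i, e/) → [p].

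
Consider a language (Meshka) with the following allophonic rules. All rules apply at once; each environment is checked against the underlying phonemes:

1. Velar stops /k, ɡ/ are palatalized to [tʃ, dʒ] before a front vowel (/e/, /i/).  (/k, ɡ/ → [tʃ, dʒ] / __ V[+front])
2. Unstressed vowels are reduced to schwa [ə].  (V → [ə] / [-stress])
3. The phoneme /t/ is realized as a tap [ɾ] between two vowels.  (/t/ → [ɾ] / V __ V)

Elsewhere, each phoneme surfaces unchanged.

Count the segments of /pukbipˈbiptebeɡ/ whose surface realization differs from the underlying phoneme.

4

Segments that undergo a rule: /u/ → [ə] (rule 2); /i/ → [ə] (rule 2); /e/ → [ə] (rule 2); /e/ → [ə] (rule 2).
All other segments surface unchanged.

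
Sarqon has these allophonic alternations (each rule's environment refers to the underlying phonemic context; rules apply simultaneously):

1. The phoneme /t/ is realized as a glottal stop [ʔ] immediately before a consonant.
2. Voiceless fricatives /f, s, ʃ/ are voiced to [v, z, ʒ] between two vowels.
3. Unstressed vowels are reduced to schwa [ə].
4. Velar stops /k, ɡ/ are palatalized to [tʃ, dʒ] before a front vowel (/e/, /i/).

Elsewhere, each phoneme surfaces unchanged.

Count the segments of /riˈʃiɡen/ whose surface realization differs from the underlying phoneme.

Segments that undergo a rule: /i/ → [ə] (rule 3); /ʃ/ → [ʒ] (rule 2); /ɡ/ → [dʒ] (rule 4); /e/ → [ə] (rule 3).
All other segments surface unchanged.

4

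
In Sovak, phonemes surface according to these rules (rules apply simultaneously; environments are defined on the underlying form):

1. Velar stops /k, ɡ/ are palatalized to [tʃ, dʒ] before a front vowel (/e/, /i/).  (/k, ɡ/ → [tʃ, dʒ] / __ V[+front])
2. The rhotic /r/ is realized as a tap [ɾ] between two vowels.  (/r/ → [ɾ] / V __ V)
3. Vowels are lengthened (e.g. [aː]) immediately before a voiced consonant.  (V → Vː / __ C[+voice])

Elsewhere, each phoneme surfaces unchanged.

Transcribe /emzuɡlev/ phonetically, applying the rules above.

/e/ (word-initial) occurs before a voiced consonant → [eː] by rule 3.
/m/ (between /e/ and /z/) is unaffected → [m].
/z/ (between /m/ and /u/) is unaffected → [z].
Rule 3 applies to /u/ (between /z/ and /ɡ/: before a voiced consonant) → [uː].
/ɡ/ — between /u/ and /l/; rule 1 does not apply here → [ɡ].
/l/ (between /ɡ/ and /e/): no rule targets it → [l].
/e/ meets the environment for rule 3 (before a voiced consonant) → [eː].
/v/ stays [v].

[eːmzuːɡleːv]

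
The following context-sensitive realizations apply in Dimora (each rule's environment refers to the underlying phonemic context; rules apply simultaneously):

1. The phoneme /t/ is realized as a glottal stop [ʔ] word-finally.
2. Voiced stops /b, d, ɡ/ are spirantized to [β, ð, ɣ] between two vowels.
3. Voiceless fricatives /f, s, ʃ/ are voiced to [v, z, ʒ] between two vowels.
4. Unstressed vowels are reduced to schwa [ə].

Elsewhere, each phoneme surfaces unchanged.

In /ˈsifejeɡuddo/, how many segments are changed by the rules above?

6

Segments that undergo a rule: /f/ → [v] (rule 3); /e/ → [ə] (rule 4); /e/ → [ə] (rule 4); /ɡ/ → [ɣ] (rule 2); /u/ → [ə] (rule 4); /o/ → [ə] (rule 4).
All other segments surface unchanged.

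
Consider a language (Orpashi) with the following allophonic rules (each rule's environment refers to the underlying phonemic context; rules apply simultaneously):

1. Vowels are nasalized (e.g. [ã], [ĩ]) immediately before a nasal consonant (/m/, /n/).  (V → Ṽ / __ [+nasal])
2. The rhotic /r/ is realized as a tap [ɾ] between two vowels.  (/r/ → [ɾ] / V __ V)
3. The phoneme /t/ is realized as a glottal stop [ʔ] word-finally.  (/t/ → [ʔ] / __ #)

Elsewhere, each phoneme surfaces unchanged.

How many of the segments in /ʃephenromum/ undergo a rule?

3

Segments that undergo a rule: /e/ → [ẽ] (rule 1); /o/ → [õ] (rule 1); /u/ → [ũ] (rule 1).
All other segments surface unchanged.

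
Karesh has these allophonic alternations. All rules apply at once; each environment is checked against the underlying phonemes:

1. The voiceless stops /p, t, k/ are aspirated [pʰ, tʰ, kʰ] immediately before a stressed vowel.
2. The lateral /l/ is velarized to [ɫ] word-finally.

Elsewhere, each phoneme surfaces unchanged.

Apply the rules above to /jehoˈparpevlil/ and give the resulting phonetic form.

[jehoˈpʰarpevliɫ]

/j/ (word-initial) is unaffected → [j].
/e/ (between /j/ and /h/): no rule targets it → [e].
/h/ (between /e/ and /o/) is unaffected → [h].
/o/ (between /h/ and /p/) is unaffected → [o].
/p/ meets the environment for rule 1 (immediately before a stressed vowel) → [pʰ].
/a/ stays [a].
/r/ — not in any rule's target class → [r].
/p/ (between /r/ and /e/) is in the target of rule 1 but the environment (immediately before a stressed vowel) is not met → [p].
/e/ stays [e].
/v/ (between /e/ and /l/): no rule targets it → [v].
/l/ — between /v/ and /i/; rule 2 does not apply here → [l].
/i/ — not in any rule's target class → [i].
Rule 2 applies to /l/ (word-final: word-finally) → [ɫ].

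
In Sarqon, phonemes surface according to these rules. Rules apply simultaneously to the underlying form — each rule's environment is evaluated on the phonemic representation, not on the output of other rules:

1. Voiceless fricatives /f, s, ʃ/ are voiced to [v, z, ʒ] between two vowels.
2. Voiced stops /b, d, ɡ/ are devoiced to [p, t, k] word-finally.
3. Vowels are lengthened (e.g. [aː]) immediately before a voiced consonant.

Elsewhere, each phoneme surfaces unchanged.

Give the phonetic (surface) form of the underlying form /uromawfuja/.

Rule 3 applies to /u/ (word-initial: before a voiced consonant) → [uː].
/o/ meets the environment for rule 3 (before a voiced consonant) → [oː].
/a/ (between /m/ and /w/) occurs before a voiced consonant → [aː] by rule 3.
/f/ (between /w/ and /u/): rule 1 targets it, but not between two vowels → unchanged [f].
/u/ meets the environment for rule 3 (before a voiced consonant) → [uː].
/a/ (word-final) fails the environment for rule 3, so it stays [a].

[uːroːmaːwfuːja]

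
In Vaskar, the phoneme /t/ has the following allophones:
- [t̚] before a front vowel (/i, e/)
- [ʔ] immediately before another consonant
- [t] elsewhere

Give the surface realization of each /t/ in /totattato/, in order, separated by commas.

Occurrence 1 (position 1): no conditioning environment matches → elsewhere allophone [t].
Occurrence 2 (position 3): no conditioning environment matches → elsewhere allophone [t].
Occurrence 3 (position 5): immediately before another consonant → [ʔ].
Occurrence 4 (position 6): no conditioning environment matches → elsewhere allophone [t].
Occurrence 5 (position 8): no conditioning environment matches → elsewhere allophone [t].

[t], [t], [ʔ], [t], [t]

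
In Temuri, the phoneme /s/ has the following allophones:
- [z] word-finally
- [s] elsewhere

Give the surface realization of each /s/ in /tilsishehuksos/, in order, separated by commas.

[s], [s], [s], [z]

Occurrence 1 (position 4): no conditioning environment matches → elsewhere allophone [s].
Occurrence 2 (position 6): no conditioning environment matches → elsewhere allophone [s].
Occurrence 3 (position 12): no conditioning environment matches → elsewhere allophone [s].
Occurrence 4 (position 14): word-finally → [z].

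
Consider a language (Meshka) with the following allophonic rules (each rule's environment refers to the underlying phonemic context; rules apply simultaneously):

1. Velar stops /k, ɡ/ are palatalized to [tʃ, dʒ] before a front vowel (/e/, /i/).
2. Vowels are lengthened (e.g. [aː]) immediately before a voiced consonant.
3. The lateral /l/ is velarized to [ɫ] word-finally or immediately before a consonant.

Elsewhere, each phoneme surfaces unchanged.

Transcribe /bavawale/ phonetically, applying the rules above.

[baːvaːwaːle]

/b/ stays [b].
/a/ — between /b/ and /v/, before a voiced consonant — surfaces as [aː] (rule 2).
/v/ (between /a/ and /a/) is unaffected → [v].
/a/ (between /v/ and /w/): before a voiced consonant, so rule 2 applies → [aː].
/w/ (between /a/ and /a/) is unaffected → [w].
/a/ (between /w/ and /l/): before a voiced consonant, so rule 2 applies → [aː].
/l/ — between /a/ and /e/; rule 3 does not apply here → [l].
/e/ (word-final): rule 2 targets it, but not before a voiced consonant → unchanged [e].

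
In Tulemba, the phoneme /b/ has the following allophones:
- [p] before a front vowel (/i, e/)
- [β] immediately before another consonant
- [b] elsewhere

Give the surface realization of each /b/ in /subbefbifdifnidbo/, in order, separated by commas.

Occurrence 1 (position 3): immediately before another consonant → [β].
Occurrence 2 (position 4): before a front vowel (/i, e/) → [p].
Occurrence 3 (position 7): before a front vowel (/i, e/) → [p].
Occurrence 4 (position 16): no conditioning environment matches → elsewhere allophone [b].

[β], [p], [p], [b]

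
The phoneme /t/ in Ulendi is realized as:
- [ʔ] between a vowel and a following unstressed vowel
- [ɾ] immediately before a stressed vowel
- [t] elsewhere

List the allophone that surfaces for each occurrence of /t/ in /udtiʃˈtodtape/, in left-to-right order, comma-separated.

Occurrence 1 (position 3): no conditioning environment matches → elsewhere allophone [t].
Occurrence 2 (position 6): immediately before a stressed vowel → [ɾ].
Occurrence 3 (position 9): no conditioning environment matches → elsewhere allophone [t].

[t], [ɾ], [t]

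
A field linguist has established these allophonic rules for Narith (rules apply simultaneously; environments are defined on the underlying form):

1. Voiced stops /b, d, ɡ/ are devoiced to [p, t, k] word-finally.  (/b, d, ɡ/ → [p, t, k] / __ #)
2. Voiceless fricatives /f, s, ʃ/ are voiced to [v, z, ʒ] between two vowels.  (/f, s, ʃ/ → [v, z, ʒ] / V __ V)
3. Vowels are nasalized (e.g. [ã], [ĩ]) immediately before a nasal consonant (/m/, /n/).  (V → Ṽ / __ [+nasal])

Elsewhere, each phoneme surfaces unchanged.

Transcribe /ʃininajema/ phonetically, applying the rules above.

/ʃ/ (word-initial): rule 2 targets it, but not between two vowels → unchanged [ʃ].
/i/ (between /ʃ/ and /n/) occurs before a nasal consonant → [ĩ] by rule 3.
/n/ — not in any rule's target class → [n].
/i/ meets the environment for rule 3 (before a nasal consonant) → [ĩ].
/n/ stays [n].
/a/ (between /n/ and /j/) fails the environment for rule 3, so it stays [a].
/j/ stays [j].
/e/ (between /j/ and /m/) occurs before a nasal consonant → [ẽ] by rule 3.
/m/ — not in any rule's target class → [m].
/a/ (word-final) is in the target of rule 3 but the environment (before a nasal consonant) is not met → [a].

[ʃĩnĩnajẽma]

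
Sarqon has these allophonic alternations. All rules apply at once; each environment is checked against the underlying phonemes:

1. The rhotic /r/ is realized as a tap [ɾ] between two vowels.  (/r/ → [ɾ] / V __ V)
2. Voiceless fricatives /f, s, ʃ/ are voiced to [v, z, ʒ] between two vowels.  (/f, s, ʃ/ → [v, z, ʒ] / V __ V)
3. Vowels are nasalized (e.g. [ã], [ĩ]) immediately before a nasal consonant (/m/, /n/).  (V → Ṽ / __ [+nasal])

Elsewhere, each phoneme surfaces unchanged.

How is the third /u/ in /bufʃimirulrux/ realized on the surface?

/u/ — between /r/ and /x/; rule 3 does not apply here → [u].

[u]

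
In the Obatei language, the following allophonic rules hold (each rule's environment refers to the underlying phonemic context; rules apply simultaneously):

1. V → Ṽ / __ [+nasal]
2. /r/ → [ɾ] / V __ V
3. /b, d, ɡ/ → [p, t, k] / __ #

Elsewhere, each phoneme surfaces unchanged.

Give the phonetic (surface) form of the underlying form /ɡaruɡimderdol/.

/ɡ/ (word-initial) is in the target of rule 3 but the environment (word-finally) is not met → [ɡ].
/a/ — between /ɡ/ and /r/; rule 1 does not apply here → [a].
/r/ — between /a/ and /u/, between two vowels — surfaces as [ɾ] (rule 2).
/u/ (between /r/ and /ɡ/) is in the target of rule 1 but the environment (before a nasal consonant) is not met → [u].
/ɡ/ (between /u/ and /i/): rule 3 targets it, but not word-finally → unchanged [ɡ].
/i/ meets the environment for rule 1 (before a nasal consonant) → [ĩ].
/d/ (between /m/ and /e/): rule 3 targets it, but not word-finally → unchanged [d].
/e/ — between /d/ and /r/; rule 1 does not apply here → [e].
/r/ — between /e/ and /d/; rule 2 does not apply here → [r].
/d/ (between /r/ and /o/): rule 3 targets it, but not word-finally → unchanged [d].
/o/ (between /d/ and /l/) is in the target of rule 1 but the environment (before a nasal consonant) is not met → [o].

[ɡaɾuɡĩmderdol]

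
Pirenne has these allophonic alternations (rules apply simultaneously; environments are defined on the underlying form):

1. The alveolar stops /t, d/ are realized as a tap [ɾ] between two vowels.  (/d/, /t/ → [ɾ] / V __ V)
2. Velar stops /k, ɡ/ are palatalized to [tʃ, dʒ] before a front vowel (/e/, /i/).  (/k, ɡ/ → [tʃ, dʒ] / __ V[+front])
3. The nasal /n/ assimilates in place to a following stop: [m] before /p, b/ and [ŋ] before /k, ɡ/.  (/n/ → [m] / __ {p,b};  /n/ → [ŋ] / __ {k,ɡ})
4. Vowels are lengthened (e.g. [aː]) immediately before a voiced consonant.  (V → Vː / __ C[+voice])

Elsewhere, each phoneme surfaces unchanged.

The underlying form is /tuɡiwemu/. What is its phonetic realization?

[tuːdʒiːweːmu]

/t/ (word-initial) fails the environment for rule 1, so it stays [t].
/u/ meets the environment for rule 4 (before a voiced consonant) → [uː].
/ɡ/ (between /u/ and /i/): before a front vowel, so rule 2 applies → [dʒ].
/i/ (between /ɡ/ and /w/): before a voiced consonant, so rule 4 applies → [iː].
/w/ — not in any rule's target class → [w].
/e/ — between /w/ and /m/, before a voiced consonant — surfaces as [eː] (rule 4).
/m/ (between /e/ and /u/) is unaffected → [m].
/u/ (word-final) is in the target of rule 4 but the environment (before a voiced consonant) is not met → [u].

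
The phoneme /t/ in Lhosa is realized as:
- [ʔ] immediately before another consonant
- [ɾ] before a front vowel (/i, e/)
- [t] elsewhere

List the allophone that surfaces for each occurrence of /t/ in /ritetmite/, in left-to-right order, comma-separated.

[ɾ], [ʔ], [ɾ]

Occurrence 1 (position 3): before a front vowel (/i, e/) → [ɾ].
Occurrence 2 (position 5): immediately before another consonant → [ʔ].
Occurrence 3 (position 8): before a front vowel (/i, e/) → [ɾ].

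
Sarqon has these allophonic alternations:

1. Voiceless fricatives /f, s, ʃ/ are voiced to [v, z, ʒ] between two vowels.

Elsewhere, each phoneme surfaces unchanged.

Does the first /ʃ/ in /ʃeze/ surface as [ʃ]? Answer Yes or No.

Yes

/ʃ/ — word-initial; rule 1 does not apply here → [ʃ].
The actual realization is [ʃ], which matches [ʃ].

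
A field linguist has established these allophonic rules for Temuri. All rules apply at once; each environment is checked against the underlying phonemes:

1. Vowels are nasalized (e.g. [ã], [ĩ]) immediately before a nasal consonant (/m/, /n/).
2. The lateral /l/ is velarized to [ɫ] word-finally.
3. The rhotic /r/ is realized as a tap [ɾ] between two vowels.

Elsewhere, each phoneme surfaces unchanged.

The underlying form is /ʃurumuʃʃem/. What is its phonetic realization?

/u/ — between /ʃ/ and /r/; rule 1 does not apply here → [u].
Rule 3 applies to /r/ (between /u/ and /u/: between two vowels) → [ɾ].
/u/ meets the environment for rule 1 (before a nasal consonant) → [ũ].
/u/ — between /m/ and /ʃ/; rule 1 does not apply here → [u].
Rule 1 applies to /e/ (between /ʃ/ and /m/: before a nasal consonant) → [ẽ].

[ʃuɾũmuʃʃẽm]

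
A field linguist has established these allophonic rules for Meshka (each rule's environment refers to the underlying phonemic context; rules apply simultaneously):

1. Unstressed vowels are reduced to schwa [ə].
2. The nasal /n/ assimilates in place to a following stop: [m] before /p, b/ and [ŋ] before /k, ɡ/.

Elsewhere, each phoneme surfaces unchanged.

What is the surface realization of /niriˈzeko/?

/n/ (word-initial) fails the environment for rule 2, so it stays [n].
/i/ — between /n/ and /r/, in an unstressed syllable — surfaces as [ə] (rule 1).
/r/ (between /i/ and /i/): no rule targets it → [r].
/i/ meets the environment for rule 1 (in an unstressed syllable) → [ə].
/z/ — not in any rule's target class → [z].
/e/ (between /z/ and /k/) fails the environment for rule 1, so it stays [e].
/k/ stays [k].
Rule 1 applies to /o/ (word-final: in an unstressed syllable) → [ə].

[nərəˈzekə]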